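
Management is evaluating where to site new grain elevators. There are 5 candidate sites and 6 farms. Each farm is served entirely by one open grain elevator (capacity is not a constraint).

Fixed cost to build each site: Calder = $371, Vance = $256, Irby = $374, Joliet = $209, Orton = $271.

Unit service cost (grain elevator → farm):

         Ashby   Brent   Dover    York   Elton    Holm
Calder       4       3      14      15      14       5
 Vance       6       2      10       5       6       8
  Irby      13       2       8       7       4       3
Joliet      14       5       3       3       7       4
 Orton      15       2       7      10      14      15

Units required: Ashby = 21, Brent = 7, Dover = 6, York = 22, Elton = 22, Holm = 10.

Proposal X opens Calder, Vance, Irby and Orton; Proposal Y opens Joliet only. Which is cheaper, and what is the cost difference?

Proposal Y is cheaper by 824.

Proposal X: {Calder, Vance, Irby, Orton}: Ashby→Calder 4·21=84, Brent→Vance 2·7=14, Dover→Orton 7·6=42, York→Vance 5·22=110, Elton→Irby 4·22=88, Holm→Irby 3·10=30. Service 368; fixed 1272; total 1640.
Proposal Y: {Joliet}: Ashby→Joliet 14·21=294, Brent→Joliet 5·7=35, Dover→Joliet 3·6=18, York→Joliet 3·22=66, Elton→Joliet 7·22=154, Holm→Joliet 4·10=40. Service 607; fixed 209; total 816.
Difference: |1640 − 816| = 824.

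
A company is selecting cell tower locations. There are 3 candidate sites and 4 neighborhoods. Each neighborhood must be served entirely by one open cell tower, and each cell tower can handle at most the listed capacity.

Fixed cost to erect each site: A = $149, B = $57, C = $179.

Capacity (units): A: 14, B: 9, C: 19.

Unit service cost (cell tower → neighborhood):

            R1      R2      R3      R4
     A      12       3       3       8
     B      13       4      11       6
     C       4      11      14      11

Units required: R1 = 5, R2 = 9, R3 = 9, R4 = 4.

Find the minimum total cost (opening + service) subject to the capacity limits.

Open {B, C}: R1→C 4·5=20, R2→B 4·9=36, R3→C 14·9=126, R4→C 11·4=44.
Loads: B carries 9/9, C carries 18/19. Service 226; fixed 236; total 462.
Next best feasible plan costs 498.

Minimum total cost: 462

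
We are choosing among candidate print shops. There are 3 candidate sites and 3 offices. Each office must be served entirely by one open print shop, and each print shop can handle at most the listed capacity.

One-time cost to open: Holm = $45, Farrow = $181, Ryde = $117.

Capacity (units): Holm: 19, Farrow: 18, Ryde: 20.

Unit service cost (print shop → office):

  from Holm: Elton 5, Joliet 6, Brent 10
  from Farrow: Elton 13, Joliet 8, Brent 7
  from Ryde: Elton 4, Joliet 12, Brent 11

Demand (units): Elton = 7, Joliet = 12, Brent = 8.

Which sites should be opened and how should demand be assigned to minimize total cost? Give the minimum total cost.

Open {Holm, Ryde}: Elton→Ryde 4·7=28, Joliet→Holm 6·12=72, Brent→Ryde 11·8=88.
Loads: Holm carries 12/19, Ryde carries 15/20. Service 188; fixed 162; total 350.
Next best feasible plan costs 357.

Minimum total cost: 350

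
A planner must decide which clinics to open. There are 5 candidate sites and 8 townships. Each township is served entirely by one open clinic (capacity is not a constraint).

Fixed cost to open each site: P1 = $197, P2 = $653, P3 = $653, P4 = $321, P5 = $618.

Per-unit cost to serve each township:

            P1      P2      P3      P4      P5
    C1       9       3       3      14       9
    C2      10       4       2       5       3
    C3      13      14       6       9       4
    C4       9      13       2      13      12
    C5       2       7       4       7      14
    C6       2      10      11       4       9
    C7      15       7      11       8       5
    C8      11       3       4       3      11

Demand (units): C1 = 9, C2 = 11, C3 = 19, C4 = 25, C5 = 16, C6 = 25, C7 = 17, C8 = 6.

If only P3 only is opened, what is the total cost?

Each township is assigned to its cheapest site among the open ones.
{P3}: C1→P3 3·9=27, C2→P3 2·11=22, C3→P3 6·19=114, C4→P3 2·25=50, C5→P3 4·16=64, C6→P3 11·25=275, C7→P3 11·17=187, C8→P3 4·6=24. Service 763; fixed 653; total 1416.

Total cost: 1416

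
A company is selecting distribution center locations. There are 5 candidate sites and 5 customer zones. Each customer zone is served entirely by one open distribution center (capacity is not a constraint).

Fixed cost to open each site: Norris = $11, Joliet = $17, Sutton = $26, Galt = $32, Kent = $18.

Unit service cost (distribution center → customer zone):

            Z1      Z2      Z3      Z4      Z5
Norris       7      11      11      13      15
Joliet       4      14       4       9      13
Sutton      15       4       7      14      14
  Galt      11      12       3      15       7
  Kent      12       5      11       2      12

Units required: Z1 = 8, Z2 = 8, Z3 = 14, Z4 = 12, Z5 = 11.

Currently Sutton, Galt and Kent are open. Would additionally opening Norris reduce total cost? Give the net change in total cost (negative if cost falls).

Yes — net change −21 (cost falls by 21).

Current service cost with {Sutton, Galt, Kent}: 263.
Adding Norris: each customer zone re-picks its cheapest; new service cost 231, saving 32.
Extra fixed cost: 11. Net change = 11 − 32 = -21.
(Totals: 339 → 318.)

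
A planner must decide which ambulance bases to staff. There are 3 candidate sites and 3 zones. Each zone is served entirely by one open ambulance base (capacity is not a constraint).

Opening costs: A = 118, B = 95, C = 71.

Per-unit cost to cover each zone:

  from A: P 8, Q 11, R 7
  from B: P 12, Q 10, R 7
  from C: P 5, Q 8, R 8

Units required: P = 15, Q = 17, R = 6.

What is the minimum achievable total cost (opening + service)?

For any fixed open set, each zone goes to its cheapest open site; total = fixed + service.
{C}: P→C 5·15=75, Q→C 8·17=136, R→C 8·6=48. Service 259; fixed 71; total 330.
{B, C}: service 253 + fixed 166 = 419
{A, C}: P→C 5·15=75, Q→C 8·17=136, R→A 7·6=42. Service 253; fixed 189; total 442.
{A, B, C}: P→C 5·15=75, Q→C 8·17=136, R→A 7·6=42. Service 253; fixed 284; total 537.
(All 7 nonempty subsets were checked; C only is lowest.)

Minimum total cost: 330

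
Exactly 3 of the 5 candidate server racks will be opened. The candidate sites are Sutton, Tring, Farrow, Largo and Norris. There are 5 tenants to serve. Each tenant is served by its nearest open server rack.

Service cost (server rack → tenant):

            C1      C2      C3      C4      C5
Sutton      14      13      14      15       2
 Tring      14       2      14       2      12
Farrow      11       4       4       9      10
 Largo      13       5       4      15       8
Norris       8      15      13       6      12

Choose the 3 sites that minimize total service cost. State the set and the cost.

With exactly 3 open, each tenant uses its cheapest among the chosen.
{Sutton, Tring, Farrow}: C1→Farrow 11, C2→Tring 2, C3→Farrow 4, C4→Tring 2, C5→Sutton 2. Service cost 21.
{Sutton, Tring, Largo}: service cost 23
{Sutton, Farrow, Norris}: service cost 24
Among all 10 size-3 choices, {Sutton, Tring, Farrow} is lowest.

Choose Sutton, Tring and Farrow; total service cost 21.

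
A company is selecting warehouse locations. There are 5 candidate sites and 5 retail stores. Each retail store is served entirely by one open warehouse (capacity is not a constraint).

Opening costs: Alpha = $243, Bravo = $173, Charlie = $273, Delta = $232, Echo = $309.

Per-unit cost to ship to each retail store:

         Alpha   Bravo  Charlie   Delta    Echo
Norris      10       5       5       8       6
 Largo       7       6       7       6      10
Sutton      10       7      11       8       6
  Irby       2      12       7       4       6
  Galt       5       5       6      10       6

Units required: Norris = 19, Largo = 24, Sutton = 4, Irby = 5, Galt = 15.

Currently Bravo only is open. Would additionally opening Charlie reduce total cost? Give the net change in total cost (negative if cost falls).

Current service cost with {Bravo}: 402.
Adding Charlie: each retail store re-picks its cheapest; new service cost 377, saving 25.
Extra fixed cost: 273. Net change = 273 − 25 = 248.
(Totals: 575 → 823.)

No — net change +248 (cost rises by 248).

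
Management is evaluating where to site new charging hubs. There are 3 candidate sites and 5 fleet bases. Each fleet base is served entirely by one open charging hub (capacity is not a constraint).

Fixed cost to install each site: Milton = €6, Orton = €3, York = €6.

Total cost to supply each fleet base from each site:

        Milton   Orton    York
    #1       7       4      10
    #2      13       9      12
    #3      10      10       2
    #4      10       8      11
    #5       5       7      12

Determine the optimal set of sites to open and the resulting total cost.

For any fixed open set, each fleet base goes to its cheapest open site; total = fixed + service.
{Orton, York}: #1→Orton 4, #2→Orton 9, #3→York 2, #4→Orton 8, #5→Orton 7. Service 30; fixed 9; total 39.
{Orton}: service 38 + fixed 3 = 41
{Milton, Orton, York}: service 28 + fixed 15 = 43
No other subset beats 39.

Open Orton and York; minimum total cost 39.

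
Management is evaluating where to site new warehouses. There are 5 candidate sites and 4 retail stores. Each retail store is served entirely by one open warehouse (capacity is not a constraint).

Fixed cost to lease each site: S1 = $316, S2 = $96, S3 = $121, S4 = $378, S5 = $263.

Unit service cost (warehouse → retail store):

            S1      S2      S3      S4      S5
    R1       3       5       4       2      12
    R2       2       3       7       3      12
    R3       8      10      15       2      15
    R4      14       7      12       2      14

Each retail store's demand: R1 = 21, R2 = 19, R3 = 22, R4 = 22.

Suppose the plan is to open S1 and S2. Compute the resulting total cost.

Total cost: 843

Each retail store is assigned to its cheapest site among the open ones.
{S1, S2}: R1→S1 3·21=63, R2→S1 2·19=38, R3→S1 8·22=176, R4→S2 7·22=154. Service 431; fixed 412; total 843.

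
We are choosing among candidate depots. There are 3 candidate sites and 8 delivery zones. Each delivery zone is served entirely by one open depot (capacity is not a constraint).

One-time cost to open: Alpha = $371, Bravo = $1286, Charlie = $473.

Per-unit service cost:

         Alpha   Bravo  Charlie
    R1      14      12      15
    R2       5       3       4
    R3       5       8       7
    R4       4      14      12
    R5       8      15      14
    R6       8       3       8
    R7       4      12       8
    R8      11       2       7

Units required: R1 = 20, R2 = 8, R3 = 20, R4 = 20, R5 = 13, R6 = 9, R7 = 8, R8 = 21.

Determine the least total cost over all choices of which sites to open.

For any fixed open set, each delivery zone goes to its cheapest open site; total = fixed + service.
{Alpha}: R1→Alpha 14·20=280, R2→Alpha 5·8=40, R3→Alpha 5·20=100, R4→Alpha 4·20=80, R5→Alpha 8·13=104, R6→Alpha 8·9=72, R7→Alpha 4·8=32, R8→Alpha 11·21=231. Service 939; fixed 371; total 1310.
{Charlie}: R1→Charlie 15·20=300, R2→Charlie 4·8=32, R3→Charlie 7·20=140, R4→Charlie 12·20=240, R5→Charlie 14·13=182, R6→Charlie 8·9=72, R7→Charlie 8·8=64, R8→Charlie 7·21=147. Service 1177; fixed 473; total 1650.
{Alpha, Charlie}: R1→Alpha 14·20=280, R2→Charlie 4·8=32, R3→Alpha 5·20=100, R4→Alpha 4·20=80, R5→Alpha 8·13=104, R6→Alpha 8·9=72, R7→Alpha 4·8=32, R8→Charlie 7·21=147. Service 847; fixed 844; total 1691.
{Alpha, Bravo, Charlie}: R1→Bravo 12·20=240, R2→Bravo 3·8=24, R3→Alpha 5·20=100, R4→Alpha 4·20=80, R5→Alpha 8·13=104, R6→Bravo 3·9=27, R7→Alpha 4·8=32, R8→Bravo 2·21=42. Service 649; fixed 2130; total 2779.
(All 7 nonempty subsets were checked; Alpha only is lowest.)

Minimum total cost: 1310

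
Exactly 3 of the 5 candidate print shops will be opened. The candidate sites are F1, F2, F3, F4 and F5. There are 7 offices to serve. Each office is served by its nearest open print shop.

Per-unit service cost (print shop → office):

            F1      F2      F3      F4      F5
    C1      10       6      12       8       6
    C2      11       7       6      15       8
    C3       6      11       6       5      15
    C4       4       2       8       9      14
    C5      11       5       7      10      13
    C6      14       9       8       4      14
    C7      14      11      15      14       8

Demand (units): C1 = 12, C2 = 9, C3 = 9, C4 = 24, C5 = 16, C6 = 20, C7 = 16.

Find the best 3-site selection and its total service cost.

Choose F2, F4 and F5; total service cost 516.

With exactly 3 open, each office uses its cheapest among the chosen.
{F2, F4, F5}: C1→F2 6·12=72, C2→F2 7·9=63, C3→F4 5·9=45, C4→F2 2·24=48, C5→F2 5·16=80, C6→F4 4·20=80, C7→F5 8·16=128. Service cost 516.
{F2, F3, F4}: service cost 555
{F1, F2, F4}: service cost 564
Among all 10 size-3 choices, {F2, F4, F5} is lowest.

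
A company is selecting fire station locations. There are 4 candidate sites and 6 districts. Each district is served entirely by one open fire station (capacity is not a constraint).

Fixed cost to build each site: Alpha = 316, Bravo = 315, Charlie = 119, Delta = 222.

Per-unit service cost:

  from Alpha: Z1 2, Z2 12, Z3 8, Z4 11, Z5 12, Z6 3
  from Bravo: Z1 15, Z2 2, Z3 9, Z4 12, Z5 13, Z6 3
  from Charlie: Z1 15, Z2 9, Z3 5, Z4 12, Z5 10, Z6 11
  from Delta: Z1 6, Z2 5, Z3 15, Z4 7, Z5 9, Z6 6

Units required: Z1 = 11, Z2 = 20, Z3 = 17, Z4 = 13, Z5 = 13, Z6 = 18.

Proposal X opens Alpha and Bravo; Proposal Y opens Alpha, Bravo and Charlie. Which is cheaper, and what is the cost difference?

Proposal X is cheaper by 42.

Proposal X: {Alpha, Bravo}: Z1→Alpha 2·11=22, Z2→Bravo 2·20=40, Z3→Alpha 8·17=136, Z4→Alpha 11·13=143, Z5→Alpha 12·13=156, Z6→Alpha 3·18=54. Service 551; fixed 631; total 1182.
Proposal Y: {Alpha, Bravo, Charlie}: Z1→Alpha 2·11=22, Z2→Bravo 2·20=40, Z3→Charlie 5·17=85, Z4→Alpha 11·13=143, Z5→Charlie 10·13=130, Z6→Alpha 3·18=54. Service 474; fixed 750; total 1224.
Difference: |1182 − 1224| = 42.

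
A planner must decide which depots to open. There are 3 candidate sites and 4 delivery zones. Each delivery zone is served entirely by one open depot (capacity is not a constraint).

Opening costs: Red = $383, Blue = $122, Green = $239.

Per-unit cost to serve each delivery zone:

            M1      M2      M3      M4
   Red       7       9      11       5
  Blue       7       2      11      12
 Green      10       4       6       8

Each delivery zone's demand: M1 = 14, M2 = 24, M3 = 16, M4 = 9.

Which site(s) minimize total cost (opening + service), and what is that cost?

Open Blue only; minimum total cost 552.

For any fixed open set, each delivery zone goes to its cheapest open site; total = fixed + service.
{Blue}: M1→Blue 7·14=98, M2→Blue 2·24=48, M3→Blue 11·16=176, M4→Blue 12·9=108. Service 430; fixed 122; total 552.
{Green}: M1→Green 10·14=140, M2→Green 4·24=96, M3→Green 6·16=96, M4→Green 8·9=72. Service 404; fixed 239; total 643.
{Blue, Green}: M1→Blue 7·14=98, M2→Blue 2·24=48, M3→Green 6·16=96, M4→Green 8·9=72. Service 314; fixed 361; total 675.
{Red, Blue, Green}: M1→Red 7·14=98, M2→Blue 2·24=48, M3→Green 6·16=96, M4→Red 5·9=45. Service 287; fixed 744; total 1031.
(All 7 nonempty subsets were checked; Blue only is lowest.)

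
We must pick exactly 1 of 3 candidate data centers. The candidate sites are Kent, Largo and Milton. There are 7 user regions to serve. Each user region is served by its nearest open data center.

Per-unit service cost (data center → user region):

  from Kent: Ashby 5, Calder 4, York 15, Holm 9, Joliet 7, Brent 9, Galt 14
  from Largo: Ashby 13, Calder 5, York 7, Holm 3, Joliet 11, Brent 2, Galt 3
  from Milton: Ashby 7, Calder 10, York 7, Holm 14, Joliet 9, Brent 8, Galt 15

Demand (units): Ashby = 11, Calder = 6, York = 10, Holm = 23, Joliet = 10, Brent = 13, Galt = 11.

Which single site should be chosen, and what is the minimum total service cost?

With exactly 1 open, each user region uses its cheapest among the chosen.
{Largo}: Ashby→Largo 13·11=143, Calder→Largo 5·6=30, York→Largo 7·10=70, Holm→Largo 3·23=69, Joliet→Largo 11·10=110, Brent→Largo 2·13=26, Galt→Largo 3·11=33. Service cost 481.
{Kent}: service cost 777
{Milton}: service cost 888
Among all 3 size-1 choices, {Largo} is lowest.

Choose Largo only; total service cost 481.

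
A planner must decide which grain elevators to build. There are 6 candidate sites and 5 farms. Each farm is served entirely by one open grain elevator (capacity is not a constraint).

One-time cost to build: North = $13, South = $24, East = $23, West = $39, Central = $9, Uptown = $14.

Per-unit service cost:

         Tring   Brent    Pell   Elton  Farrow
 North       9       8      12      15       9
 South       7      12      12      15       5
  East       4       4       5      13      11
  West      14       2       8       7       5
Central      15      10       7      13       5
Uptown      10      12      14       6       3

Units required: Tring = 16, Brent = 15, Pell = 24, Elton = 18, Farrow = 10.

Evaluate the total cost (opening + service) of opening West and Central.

Total cost: 646

Each farm is assigned to its cheapest site among the open ones.
{West, Central}: Tring→West 14·16=224, Brent→West 2·15=30, Pell→Central 7·24=168, Elton→West 7·18=126, Farrow→West 5·10=50. Service 598; fixed 48; total 646.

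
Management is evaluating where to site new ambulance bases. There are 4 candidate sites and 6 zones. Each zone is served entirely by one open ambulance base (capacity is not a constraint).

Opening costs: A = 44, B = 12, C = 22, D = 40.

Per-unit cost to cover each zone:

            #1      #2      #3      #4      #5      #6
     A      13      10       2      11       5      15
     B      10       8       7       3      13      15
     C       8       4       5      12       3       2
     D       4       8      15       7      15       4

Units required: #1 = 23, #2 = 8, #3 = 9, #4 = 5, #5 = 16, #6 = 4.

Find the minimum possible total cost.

For any fixed open set, each zone goes to its cheapest open site; total = fixed + service.
{B, C, D}: #1→D 4·23=92, #2→C 4·8=32, #3→C 5·9=45, #4→B 3·5=15, #5→C 3·16=48, #6→C 2·4=8. Service 240; fixed 74; total 314.
{C, D}: #1→D 4·23=92, #2→C 4·8=32, #3→C 5·9=45, #4→D 7·5=35, #5→C 3·16=48, #6→C 2·4=8. Service 260; fixed 62; total 322.
{A, B, C, D}: #1→D 4·23=92, #2→C 4·8=32, #3→A 2·9=18, #4→B 3·5=15, #5→C 3·16=48, #6→C 2·4=8. Service 213; fixed 118; total 331.
{B}: service 640 + fixed 12 = 652
(All 15 nonempty subsets were checked; B, C and D is lowest.)

Minimum total cost: 314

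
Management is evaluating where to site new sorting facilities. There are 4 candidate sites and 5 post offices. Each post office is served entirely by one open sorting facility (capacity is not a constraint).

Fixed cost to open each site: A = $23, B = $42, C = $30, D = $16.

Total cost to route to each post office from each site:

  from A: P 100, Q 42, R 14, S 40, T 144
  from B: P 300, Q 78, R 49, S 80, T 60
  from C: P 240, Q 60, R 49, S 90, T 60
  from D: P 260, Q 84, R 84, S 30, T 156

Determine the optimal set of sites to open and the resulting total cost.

For any fixed open set, each post office goes to its cheapest open site; total = fixed + service.
{A, C}: P→A 100, Q→A 42, R→A 14, S→A 40, T→C 60. Service 256; fixed 53; total 309.
{A, C, D}: P→A 100, Q→A 42, R→A 14, S→D 30, T→C 60. Service 246; fixed 69; total 315.
{A, B}: P→A 100, Q→A 42, R→A 14, S→A 40, T→B 60. Service 256; fixed 65; total 321.
{A, B, C, D}: P→A 100, Q→A 42, R→A 14, S→D 30, T→B 60. Service 246; fixed 111; total 357.
No other subset beats 309.

Open A and C; minimum total cost 309.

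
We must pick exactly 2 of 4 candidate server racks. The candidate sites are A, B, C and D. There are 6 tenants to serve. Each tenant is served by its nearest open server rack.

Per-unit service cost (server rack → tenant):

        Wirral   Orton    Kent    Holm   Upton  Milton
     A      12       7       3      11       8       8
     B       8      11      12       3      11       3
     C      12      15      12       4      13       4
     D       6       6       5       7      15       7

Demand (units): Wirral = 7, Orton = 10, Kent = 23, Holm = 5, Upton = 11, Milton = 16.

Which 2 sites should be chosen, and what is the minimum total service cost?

Choose A and B; total service cost 346.

With exactly 2 open, each tenant uses its cheapest among the chosen.
{A, B}: Wirral→B 8·7=56, Orton→A 7·10=70, Kent→A 3·23=69, Holm→B 3·5=15, Upton→A 8·11=88, Milton→B 3·16=48. Service cost 346.
{A, C}: service cost 395
{B, D}: service cost 401
Among all 6 size-2 choices, {A, B} is lowest.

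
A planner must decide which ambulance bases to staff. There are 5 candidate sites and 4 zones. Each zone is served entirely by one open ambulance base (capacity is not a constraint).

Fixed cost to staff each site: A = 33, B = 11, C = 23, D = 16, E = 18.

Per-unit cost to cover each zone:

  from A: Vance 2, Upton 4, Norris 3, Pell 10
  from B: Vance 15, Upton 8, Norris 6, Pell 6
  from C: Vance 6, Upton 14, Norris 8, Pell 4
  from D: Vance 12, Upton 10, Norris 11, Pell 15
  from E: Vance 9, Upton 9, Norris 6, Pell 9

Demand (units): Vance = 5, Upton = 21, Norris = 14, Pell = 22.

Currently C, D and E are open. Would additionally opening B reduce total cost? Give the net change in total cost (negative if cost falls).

Yes — net change −10 (cost falls by 10).

Current service cost with {C, D, E}: 391.
Adding B: each zone re-picks its cheapest; new service cost 370, saving 21.
Extra fixed cost: 11. Net change = 11 − 21 = -10.
(Totals: 448 → 438.)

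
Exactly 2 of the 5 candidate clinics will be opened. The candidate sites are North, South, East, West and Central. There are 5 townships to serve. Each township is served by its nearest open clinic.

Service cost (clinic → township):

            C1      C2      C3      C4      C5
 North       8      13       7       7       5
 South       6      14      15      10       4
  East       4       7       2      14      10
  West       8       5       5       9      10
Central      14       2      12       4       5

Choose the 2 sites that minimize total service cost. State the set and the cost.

Choose East and Central; total service cost 17.

With exactly 2 open, each township uses its cheapest among the chosen.
{East, Central}: C1→East 4, C2→Central 2, C3→East 2, C4→Central 4, C5→Central 5. Service cost 17.
{West, Central}: service cost 24
{North, East}: service cost 25
Among all 10 size-2 choices, {East, Central} is lowest.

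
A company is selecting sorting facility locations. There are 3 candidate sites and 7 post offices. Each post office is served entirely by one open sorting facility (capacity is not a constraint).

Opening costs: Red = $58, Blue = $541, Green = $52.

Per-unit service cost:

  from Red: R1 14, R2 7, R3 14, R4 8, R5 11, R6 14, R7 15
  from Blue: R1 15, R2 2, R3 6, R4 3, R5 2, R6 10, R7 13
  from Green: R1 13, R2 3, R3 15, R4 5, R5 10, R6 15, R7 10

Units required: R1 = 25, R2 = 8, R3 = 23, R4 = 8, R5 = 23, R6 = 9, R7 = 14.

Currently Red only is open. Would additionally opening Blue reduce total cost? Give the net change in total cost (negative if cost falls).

Current service cost with {Red}: 1381.
Adding Blue: each post office re-picks its cheapest; new service cost 846, saving 535.
Extra fixed cost: 541. Net change = 541 − 535 = 6.
(Totals: 1439 → 1445.)

No — net change +6 (cost rises by 6).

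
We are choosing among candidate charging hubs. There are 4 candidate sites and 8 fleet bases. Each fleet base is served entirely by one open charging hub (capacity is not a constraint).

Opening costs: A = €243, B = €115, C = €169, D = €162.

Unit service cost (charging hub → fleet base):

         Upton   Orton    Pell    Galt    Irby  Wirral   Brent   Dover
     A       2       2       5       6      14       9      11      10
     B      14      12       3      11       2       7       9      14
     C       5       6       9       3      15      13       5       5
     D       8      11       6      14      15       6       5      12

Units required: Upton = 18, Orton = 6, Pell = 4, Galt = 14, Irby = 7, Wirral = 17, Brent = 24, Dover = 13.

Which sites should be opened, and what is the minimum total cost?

Open B and C; minimum total cost 782.

For any fixed open set, each fleet base goes to its cheapest open site; total = fixed + service.
{B, C}: Upton→C 5·18=90, Orton→C 6·6=36, Pell→B 3·4=12, Galt→C 3·14=42, Irby→B 2·7=14, Wirral→B 7·17=119, Brent→C 5·24=120, Dover→C 5·13=65. Service 498; fixed 284; total 782.
{C}: service 715 + fixed 169 = 884
{C, D}: service 584 + fixed 331 = 915
{A, B, C, D}: Upton→A 2·18=36, Orton→A 2·6=12, Pell→B 3·4=12, Galt→C 3·14=42, Irby→B 2·7=14, Wirral→D 6·17=102, Brent→C 5·24=120, Dover→C 5·13=65. Service 403; fixed 689; total 1092.
No other subset beats 782.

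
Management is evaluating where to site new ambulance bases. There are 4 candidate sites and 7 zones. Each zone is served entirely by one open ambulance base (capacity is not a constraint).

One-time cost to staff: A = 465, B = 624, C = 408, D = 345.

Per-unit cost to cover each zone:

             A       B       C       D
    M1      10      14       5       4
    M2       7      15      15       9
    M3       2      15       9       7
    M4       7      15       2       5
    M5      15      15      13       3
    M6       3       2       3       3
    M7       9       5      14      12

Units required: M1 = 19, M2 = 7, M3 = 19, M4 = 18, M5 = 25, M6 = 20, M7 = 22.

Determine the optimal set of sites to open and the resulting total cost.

Open D only; minimum total cost 1106.

For any fixed open set, each zone goes to its cheapest open site; total = fixed + service.
{D}: M1→D 4·19=76, M2→D 9·7=63, M3→D 7·19=133, M4→D 5·18=90, M5→D 3·25=75, M6→D 3·20=60, M7→D 12·22=264. Service 761; fixed 345; total 1106.
{A, D}: M1→D 4·19=76, M2→A 7·7=49, M3→A 2·19=38, M4→D 5·18=90, M5→D 3·25=75, M6→A 3·20=60, M7→A 9·22=198. Service 586; fixed 810; total 1396.
{C, D}: service 707 + fixed 753 = 1460
{A, B, C, D}: service 424 + fixed 1842 = 2266
No other subset beats 1106.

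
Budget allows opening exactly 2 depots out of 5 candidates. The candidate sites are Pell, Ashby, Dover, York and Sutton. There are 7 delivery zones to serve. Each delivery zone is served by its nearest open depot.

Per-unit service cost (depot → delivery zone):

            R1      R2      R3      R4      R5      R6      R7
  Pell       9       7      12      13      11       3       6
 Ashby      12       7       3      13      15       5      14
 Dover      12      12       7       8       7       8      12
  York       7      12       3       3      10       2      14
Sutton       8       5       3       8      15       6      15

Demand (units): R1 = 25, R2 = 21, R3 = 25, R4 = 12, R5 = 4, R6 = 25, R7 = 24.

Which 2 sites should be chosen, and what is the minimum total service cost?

With exactly 2 open, each delivery zone uses its cheapest among the chosen.
{Pell, York}: R1→York 7·25=175, R2→Pell 7·21=147, R3→York 3·25=75, R4→York 3·12=36, R5→York 10·4=40, R6→York 2·25=50, R7→Pell 6·24=144. Service cost 667.
{Pell, Sutton}: service cost 739
{York, Sutton}: service cost 817
Among all 10 size-2 choices, {Pell, York} is lowest.

Choose Pell and York; total service cost 667.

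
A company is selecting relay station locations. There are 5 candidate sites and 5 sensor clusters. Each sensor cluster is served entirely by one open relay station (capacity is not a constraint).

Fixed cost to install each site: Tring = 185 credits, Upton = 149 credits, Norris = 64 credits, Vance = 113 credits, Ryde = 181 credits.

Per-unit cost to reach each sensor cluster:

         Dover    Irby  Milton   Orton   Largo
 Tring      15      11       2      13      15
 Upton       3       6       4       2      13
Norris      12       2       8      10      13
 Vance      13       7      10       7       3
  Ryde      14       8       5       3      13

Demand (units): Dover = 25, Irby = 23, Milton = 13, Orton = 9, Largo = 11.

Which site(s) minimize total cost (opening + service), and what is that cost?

Open Upton and Norris; minimum total cost 547.

For any fixed open set, each sensor cluster goes to its cheapest open site; total = fixed + service.
{Upton, Norris}: Dover→Upton 3·25=75, Irby→Norris 2·23=46, Milton→Upton 4·13=52, Orton→Upton 2·9=18, Largo→Upton 13·11=143. Service 334; fixed 213; total 547.
{Upton, Norris, Vance}: service 224 + fixed 326 = 550
{Upton}: Dover→Upton 3·25=75, Irby→Upton 6·23=138, Milton→Upton 4·13=52, Orton→Upton 2·9=18, Largo→Upton 13·11=143. Service 426; fixed 149; total 575.
{Tring, Upton, Norris, Vance, Ryde}: Dover→Upton 3·25=75, Irby→Norris 2·23=46, Milton→Tring 2·13=26, Orton→Upton 2·9=18, Largo→Vance 3·11=33. Service 198; fixed 692; total 890.
No other subset beats 547.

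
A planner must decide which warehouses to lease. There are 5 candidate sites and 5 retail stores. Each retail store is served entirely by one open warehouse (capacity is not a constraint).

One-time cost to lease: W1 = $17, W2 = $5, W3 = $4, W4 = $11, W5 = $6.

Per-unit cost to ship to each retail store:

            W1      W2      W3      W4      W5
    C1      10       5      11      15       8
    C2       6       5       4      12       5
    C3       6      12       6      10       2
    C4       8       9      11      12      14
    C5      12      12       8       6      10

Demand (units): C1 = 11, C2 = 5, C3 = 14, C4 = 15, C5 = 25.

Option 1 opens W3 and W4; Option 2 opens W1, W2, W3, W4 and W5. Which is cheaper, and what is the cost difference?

Option 1: {W3, W4}: C1→W3 11·11=121, C2→W3 4·5=20, C3→W3 6·14=84, C4→W3 11·15=165, C5→W4 6·25=150. Service 540; fixed 15; total 555.
Option 2: {W1, W2, W3, W4, W5}: C1→W2 5·11=55, C2→W3 4·5=20, C3→W5 2·14=28, C4→W1 8·15=120, C5→W4 6·25=150. Service 373; fixed 43; total 416.
Difference: |555 − 416| = 139.

Option 2 is cheaper by 139.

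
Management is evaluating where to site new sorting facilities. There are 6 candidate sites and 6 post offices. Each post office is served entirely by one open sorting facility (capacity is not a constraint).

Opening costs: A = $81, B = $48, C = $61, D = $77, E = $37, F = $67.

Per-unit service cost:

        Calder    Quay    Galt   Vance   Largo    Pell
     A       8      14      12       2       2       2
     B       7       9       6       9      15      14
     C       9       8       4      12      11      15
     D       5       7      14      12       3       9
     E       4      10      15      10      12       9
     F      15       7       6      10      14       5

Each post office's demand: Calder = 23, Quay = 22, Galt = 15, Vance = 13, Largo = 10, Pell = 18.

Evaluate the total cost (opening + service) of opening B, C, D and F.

Total cost: 819

Each post office is assigned to its cheapest site among the open ones.
{B, C, D, F}: Calder→D 5·23=115, Quay→D 7·22=154, Galt→C 4·15=60, Vance→B 9·13=117, Largo→D 3·10=30, Pell→F 5·18=90. Service 566; fixed 253; total 819.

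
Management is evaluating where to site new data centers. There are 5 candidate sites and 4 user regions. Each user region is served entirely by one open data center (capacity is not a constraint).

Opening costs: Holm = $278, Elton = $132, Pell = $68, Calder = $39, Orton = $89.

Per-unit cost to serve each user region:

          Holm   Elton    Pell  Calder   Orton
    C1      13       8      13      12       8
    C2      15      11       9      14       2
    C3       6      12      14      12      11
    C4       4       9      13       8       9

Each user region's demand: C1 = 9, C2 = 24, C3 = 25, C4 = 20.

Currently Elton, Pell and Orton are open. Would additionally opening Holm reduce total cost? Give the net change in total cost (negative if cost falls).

Current service cost with {Elton, Pell, Orton}: 575.
Adding Holm: each user region re-picks its cheapest; new service cost 350, saving 225.
Extra fixed cost: 278. Net change = 278 − 225 = 53.
(Totals: 864 → 917.)

No — net change +53 (cost rises by 53).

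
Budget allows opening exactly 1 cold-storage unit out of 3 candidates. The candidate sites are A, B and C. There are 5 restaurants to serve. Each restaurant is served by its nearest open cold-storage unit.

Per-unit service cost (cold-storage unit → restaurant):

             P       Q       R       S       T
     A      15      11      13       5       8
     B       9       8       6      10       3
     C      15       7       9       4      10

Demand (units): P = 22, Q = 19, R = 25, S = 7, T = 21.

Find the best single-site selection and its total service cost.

With exactly 1 open, each restaurant uses its cheapest among the chosen.
{B}: P→B 9·22=198, Q→B 8·19=152, R→B 6·25=150, S→B 10·7=70, T→B 3·21=63. Service cost 633.
{C}: service cost 926
{A}: service cost 1067
Among all 3 size-1 choices, {B} is lowest.

Choose B only; total service cost 633.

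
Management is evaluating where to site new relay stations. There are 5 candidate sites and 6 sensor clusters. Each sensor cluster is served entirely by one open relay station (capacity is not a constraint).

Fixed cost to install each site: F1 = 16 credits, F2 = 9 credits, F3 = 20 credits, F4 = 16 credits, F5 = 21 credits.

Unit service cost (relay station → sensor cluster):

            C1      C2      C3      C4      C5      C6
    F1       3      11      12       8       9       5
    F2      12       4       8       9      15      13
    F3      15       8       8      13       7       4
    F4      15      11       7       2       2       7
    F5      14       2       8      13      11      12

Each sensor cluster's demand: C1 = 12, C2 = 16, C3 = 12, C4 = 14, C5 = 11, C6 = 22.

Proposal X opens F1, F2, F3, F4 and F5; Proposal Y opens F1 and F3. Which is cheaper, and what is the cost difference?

Proposal X: {F1, F2, F3, F4, F5}: C1→F1 3·12=36, C2→F5 2·16=32, C3→F4 7·12=84, C4→F4 2·14=28, C5→F4 2·11=22, C6→F3 4·22=88. Service 290; fixed 82; total 372.
Proposal Y: {F1, F3}: C1→F1 3·12=36, C2→F3 8·16=128, C3→F3 8·12=96, C4→F1 8·14=112, C5→F3 7·11=77, C6→F3 4·22=88. Service 537; fixed 36; total 573.
Difference: |372 − 573| = 201.

Proposal X is cheaper by 201.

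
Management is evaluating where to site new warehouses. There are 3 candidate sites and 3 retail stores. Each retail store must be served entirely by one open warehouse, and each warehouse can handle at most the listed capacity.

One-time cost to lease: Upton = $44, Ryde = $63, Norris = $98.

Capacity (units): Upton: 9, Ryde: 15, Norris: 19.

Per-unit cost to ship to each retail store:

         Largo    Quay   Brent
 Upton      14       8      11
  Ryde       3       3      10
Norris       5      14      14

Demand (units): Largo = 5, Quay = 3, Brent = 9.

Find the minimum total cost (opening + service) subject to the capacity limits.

Minimum total cost: 230

Open {Upton, Ryde}: Largo→Ryde 3·5=15, Quay→Ryde 3·3=9, Brent→Upton 11·9=99.
Loads: Upton carries 9/9, Ryde carries 8/15. Service 123; fixed 107; total 230.
Next best feasible plan costs 236.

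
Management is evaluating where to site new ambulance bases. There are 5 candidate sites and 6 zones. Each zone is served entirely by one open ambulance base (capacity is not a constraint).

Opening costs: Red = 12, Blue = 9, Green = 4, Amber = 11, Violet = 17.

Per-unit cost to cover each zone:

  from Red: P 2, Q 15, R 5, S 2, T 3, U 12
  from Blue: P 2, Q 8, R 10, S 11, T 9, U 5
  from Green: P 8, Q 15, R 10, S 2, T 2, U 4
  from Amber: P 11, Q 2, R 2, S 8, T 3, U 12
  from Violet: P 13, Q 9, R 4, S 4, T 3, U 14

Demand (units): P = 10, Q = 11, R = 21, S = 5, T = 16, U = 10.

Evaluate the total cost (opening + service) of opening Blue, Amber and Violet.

Total cost: 239

Each zone is assigned to its cheapest site among the open ones.
{Blue, Amber, Violet}: P→Blue 2·10=20, Q→Amber 2·11=22, R→Amber 2·21=42, S→Violet 4·5=20, T→Amber 3·16=48, U→Blue 5·10=50. Service 202; fixed 37; total 239.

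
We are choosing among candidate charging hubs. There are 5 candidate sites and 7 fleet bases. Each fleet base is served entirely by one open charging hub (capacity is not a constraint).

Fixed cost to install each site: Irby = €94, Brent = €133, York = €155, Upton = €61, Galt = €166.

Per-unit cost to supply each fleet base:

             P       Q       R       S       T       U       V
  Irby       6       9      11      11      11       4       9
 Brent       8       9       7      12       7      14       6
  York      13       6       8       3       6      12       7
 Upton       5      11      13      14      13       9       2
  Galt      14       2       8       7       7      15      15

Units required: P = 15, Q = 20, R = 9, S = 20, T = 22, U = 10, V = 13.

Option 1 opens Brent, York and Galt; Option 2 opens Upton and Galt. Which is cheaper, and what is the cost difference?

Option 2 is cheaper by 243.

Option 1: {Brent, York, Galt}: P→Brent 8·15=120, Q→Galt 2·20=40, R→Brent 7·9=63, S→York 3·20=60, T→York 6·22=132, U→York 12·10=120, V→Brent 6·13=78. Service 613; fixed 454; total 1067.
Option 2: {Upton, Galt}: P→Upton 5·15=75, Q→Galt 2·20=40, R→Galt 8·9=72, S→Galt 7·20=140, T→Galt 7·22=154, U→Upton 9·10=90, V→Upton 2·13=26. Service 597; fixed 227; total 824.
Difference: |1067 − 824| = 243.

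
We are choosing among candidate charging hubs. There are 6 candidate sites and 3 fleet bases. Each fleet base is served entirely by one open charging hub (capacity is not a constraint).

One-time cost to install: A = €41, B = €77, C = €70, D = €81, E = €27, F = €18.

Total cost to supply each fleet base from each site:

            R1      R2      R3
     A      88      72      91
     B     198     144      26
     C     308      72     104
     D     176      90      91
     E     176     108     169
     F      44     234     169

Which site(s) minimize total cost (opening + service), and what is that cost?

For any fixed open set, each fleet base goes to its cheapest open site; total = fixed + service.
{A, F}: R1→F 44, R2→A 72, R3→A 91. Service 207; fixed 59; total 266.
{A, B, F}: R1→F 44, R2→A 72, R3→B 26. Service 142; fixed 136; total 278.
{A}: R1→A 88, R2→A 72, R3→A 91. Service 251; fixed 41; total 292.
{A, B, C, D, E, F}: service 142 + fixed 314 = 456
No other subset beats 266.

Open A and F; minimum total cost 266.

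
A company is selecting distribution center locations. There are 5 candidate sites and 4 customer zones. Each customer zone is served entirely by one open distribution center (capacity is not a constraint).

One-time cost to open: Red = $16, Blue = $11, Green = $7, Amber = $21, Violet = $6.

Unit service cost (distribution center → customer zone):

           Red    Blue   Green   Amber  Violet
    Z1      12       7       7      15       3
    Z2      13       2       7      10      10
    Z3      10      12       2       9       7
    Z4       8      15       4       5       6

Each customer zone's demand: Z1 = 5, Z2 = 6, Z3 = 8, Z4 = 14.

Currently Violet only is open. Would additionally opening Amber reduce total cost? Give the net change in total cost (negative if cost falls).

No — net change +7 (cost rises by 7).

Current service cost with {Violet}: 215.
Adding Amber: each customer zone re-picks its cheapest; new service cost 201, saving 14.
Extra fixed cost: 21. Net change = 21 − 14 = 7.
(Totals: 221 → 228.)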